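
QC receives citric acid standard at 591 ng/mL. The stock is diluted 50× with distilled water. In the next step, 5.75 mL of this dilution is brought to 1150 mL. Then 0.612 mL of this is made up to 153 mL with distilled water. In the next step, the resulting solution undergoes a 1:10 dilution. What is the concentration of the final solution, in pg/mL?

Overall dilution factor = 50 × 200 × 250 × 10 = 2.50 × 10⁷.
591 ng/mL / 2.50 × 10⁷ = 2.36 × 10⁻⁵ ng/mL = 0.0236 pg/mL.

0.0236 pg/mL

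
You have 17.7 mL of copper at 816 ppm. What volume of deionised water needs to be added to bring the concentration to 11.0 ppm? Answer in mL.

V₂ = C₁V₁/C₂ = 816 × 17.7 / 11.0 = 1313 mL.
Diluent to add = V₂ − V₁ = 1313 − 17.7 = 1300 mL.

1300 mL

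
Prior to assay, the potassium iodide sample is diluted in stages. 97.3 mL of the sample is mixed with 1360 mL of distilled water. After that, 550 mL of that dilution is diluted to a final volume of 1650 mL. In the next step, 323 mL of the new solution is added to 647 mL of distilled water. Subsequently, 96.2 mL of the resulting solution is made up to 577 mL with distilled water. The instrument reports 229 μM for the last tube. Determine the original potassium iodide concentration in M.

Overall dilution factor = 14.98 × 3 × 3.003 × 5.998 = 809.
Original = 229 μM × 809 = 1.85 × 10⁵ μM = 0.185 M.

0.185 M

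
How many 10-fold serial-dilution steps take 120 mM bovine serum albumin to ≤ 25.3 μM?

4

Need 10ⁿ ≥ 4743, so n ≥ log(4743)/log(10) = 3.68.
Minimum whole steps: n = 4.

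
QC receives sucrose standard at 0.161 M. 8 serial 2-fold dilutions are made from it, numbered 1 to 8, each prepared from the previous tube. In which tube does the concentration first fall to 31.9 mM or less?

Tube n has concentration 0.161 M / 2ⁿ.
Need 2ⁿ ≥ 0.161 M / 31.9 mM = 5.05, so n ≥ 2.34.
First such tube: n = 3.

tube 3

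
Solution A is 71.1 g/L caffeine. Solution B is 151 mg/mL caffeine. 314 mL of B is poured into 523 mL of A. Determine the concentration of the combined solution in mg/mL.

C_B = 151 mg/mL = 151 g/L.
C_mix = (C_A·V_A + C_B·V_B)/(V_A + V_B) = (71.1×523 + 151×314) / 837.0 = 101 g/L = 101 mg/mL.

101 mg/mL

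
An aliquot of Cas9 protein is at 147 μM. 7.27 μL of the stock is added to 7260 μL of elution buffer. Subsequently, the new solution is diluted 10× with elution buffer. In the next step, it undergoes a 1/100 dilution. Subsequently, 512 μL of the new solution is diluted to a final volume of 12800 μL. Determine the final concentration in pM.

5.88 pM

Overall dilution factor = 999.6 × 10 × 100 × 25 = 2.50 × 10⁷.
147 μM / 2.50 × 10⁷ = 5.88 × 10⁻⁶ μM = 5.88 pM.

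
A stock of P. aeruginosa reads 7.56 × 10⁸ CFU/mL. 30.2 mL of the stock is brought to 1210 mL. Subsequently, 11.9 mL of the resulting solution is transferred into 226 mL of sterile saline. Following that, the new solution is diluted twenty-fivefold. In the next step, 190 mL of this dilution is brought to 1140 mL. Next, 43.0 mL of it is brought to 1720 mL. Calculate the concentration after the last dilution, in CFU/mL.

157 CFU/mL

Overall dilution factor = 40.07 × 19.99 × 25 × 6 × 40 = 4.81 × 10⁶.
7.56 × 10⁸ CFU/mL / 4.81 × 10⁶ = 157 CFU/mL.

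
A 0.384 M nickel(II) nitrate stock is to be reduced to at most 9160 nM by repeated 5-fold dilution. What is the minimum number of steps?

Need 5ⁿ ≥ 4.19 × 10⁴, so n ≥ log(4.19 × 10⁴)/log(5) = 6.61.
Minimum whole steps: n = 7.

7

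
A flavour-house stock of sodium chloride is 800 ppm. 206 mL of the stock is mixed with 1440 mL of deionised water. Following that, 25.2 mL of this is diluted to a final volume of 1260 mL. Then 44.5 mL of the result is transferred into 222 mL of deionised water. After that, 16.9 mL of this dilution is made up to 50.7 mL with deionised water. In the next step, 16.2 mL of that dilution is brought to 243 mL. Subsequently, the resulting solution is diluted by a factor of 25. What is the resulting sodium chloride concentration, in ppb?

0.297 ppb

Overall dilution factor = 7.990 × 50 × 5.989 × 3 × 15 × 25 = 2.69 × 10⁶.
800 ppm / 2.69 × 10⁶ = 2.97 × 10⁻⁴ ppm = 0.297 ppb.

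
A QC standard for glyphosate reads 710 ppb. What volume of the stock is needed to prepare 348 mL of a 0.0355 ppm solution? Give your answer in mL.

17.4 mL

0.0355 ppm = 35.5 ppb.
V₁ = C₂V₂/C₁ = 35.5 × 348 / 710 = 17.4 mL.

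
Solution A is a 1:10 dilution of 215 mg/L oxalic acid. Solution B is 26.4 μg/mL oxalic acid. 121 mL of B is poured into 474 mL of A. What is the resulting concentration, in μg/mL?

22.5 μg/mL

C_A = 215 mg/L / 10 = 21.5 mg/L.
C_B = 26.4 μg/mL = 26.4 mg/L.
C_mix = (C_A·V_A + C_B·V_B)/(V_A + V_B) = (21.5×474 + 26.4×121) / 595.0 = 22.5 mg/L = 22.5 μg/mL.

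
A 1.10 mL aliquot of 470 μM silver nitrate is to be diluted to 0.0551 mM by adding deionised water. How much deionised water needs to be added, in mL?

0.0551 mM = 55.1 μM.
V₂ = C₁V₁/C₂ = 470 × 1.10 / 55.1 = 9.38 mL.
Diluent to add = V₂ − V₁ = 9.38 − 1.10 = 8.28 mL.

8.28 mL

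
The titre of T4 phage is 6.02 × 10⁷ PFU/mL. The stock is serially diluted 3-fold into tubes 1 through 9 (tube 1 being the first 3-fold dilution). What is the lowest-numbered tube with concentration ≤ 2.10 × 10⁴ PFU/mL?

Tube n has concentration 6.02 × 10⁷ PFU/mL / 3ⁿ.
Need 3ⁿ ≥ 6.02 × 10⁷ PFU/mL / 2.10 × 10⁴ PFU/mL = 2867, so n ≥ 7.25.
First such tube: n = 8.

tube 8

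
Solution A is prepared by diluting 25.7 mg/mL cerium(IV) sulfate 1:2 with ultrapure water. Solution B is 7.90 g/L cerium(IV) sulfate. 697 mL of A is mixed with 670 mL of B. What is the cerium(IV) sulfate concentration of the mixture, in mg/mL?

C_A = 25.7 mg/mL / 2 = 12.8 mg/mL.
C_B = 7.90 g/L = 7.90 mg/mL.
C_mix = (C_A·V_A + C_B·V_B)/(V_A + V_B) = (12.8×697 + 7.90×670) / 1367 = 10.4 mg/mL.

10.4 mg/mL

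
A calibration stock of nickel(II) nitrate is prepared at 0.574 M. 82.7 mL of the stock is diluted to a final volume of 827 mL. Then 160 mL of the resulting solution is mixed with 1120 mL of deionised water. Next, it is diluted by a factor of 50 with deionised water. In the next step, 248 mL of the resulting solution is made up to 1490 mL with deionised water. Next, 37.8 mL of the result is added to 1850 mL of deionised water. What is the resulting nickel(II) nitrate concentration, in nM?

Overall dilution factor = 10 × 8 × 50 × 6.008 × 49.94 = 1.20 × 10⁶.
0.574 M / 1.20 × 10⁶ = 4.78 × 10⁻⁷ M = 478 nM.

478 nM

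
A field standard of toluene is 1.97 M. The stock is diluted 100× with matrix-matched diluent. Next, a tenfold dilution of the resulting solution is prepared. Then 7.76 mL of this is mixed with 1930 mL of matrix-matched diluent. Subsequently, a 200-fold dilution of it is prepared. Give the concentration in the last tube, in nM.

Overall dilution factor = 100 × 10 × 249.7 × 200 = 4.99 × 10⁷.
1.97 M / 4.99 × 10⁷ = 3.94 × 10⁻⁸ M = 39.4 nM.

39.4 nM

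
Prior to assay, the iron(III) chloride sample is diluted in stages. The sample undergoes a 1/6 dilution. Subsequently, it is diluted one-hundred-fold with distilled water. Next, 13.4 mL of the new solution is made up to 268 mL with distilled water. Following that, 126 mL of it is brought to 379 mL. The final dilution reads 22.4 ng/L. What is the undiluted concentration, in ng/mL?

Overall dilution factor = 6 × 100 × 20 × 3.008 = 3.61 × 10⁴.
Original = 22.4 ng/L × 3.61 × 10⁴ = 8.09 × 10⁵ ng/L = 809 ng/mL.

809 ng/mL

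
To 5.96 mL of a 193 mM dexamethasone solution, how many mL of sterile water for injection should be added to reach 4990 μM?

225 mL

4990 μM = 4.99 mM.
V₂ = C₁V₁/C₂ = 193 × 5.96 / 4.99 = 231 mL.
Diluent to add = V₂ − V₁ = 231 − 5.96 = 225 mL.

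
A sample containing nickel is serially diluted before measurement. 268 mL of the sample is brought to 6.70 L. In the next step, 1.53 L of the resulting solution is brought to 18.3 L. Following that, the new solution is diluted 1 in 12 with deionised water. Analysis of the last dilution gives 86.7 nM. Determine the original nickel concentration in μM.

Overall dilution factor = 25 × 11.96 × 12 = 3588.
Original = 86.7 nM × 3588 = 3.11 × 10⁵ nM = 311 μM.

311 μM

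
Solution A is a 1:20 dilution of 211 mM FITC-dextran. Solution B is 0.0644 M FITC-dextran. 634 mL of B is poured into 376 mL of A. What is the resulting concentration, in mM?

44.4 mM

C_A = 211 mM / 20 = 10.6 mM.
C_B = 0.0644 M = 64.4 mM.
C_mix = (C_A·V_A + C_B·V_B)/(V_A + V_B) = (10.6×376 + 64.4×634) / 1010 = 44.4 mM.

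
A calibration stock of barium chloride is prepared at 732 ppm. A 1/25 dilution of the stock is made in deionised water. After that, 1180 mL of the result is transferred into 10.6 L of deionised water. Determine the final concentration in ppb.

2930 ppb

Overall dilution factor = 25 × 9.983 = 250.
732 ppm / 250 = 2.93 ppm = 2930 ppb.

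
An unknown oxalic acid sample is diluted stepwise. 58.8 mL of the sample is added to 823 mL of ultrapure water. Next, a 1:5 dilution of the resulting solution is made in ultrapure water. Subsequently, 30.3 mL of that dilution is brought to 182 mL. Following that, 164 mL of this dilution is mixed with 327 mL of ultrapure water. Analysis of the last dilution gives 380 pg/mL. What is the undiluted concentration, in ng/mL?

Overall dilution factor = 15.00 × 5 × 6.007 × 2.994 = 1348.
Original = 380 pg/mL × 1348 = 5.12 × 10⁵ pg/mL = 512 ng/mL.

512 ng/mL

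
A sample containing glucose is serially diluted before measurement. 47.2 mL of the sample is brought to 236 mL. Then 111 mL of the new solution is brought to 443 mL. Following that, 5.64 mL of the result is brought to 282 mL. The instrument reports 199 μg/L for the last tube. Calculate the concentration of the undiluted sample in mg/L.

Overall dilution factor = 5 × 3.991 × 50 = 998.
Original = 199 μg/L × 998 = 1.99 × 10⁵ μg/L = 199 mg/L.

199 mg/L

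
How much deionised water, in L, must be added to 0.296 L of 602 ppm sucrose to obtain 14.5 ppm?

V₂ = C₁V₁/C₂ = 602 × 0.296 / 14.5 = 12.3 L.
Diluent to add = V₂ − V₁ = 12.3 − 0.296 = 12.0 L.

12.0 L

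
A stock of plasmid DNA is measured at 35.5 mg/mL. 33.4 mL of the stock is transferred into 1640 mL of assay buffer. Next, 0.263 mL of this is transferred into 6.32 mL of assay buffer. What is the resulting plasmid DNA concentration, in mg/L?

Overall dilution factor = 50.10 × 25.03 = 1254.
35.5 mg/mL / 1254 = 0.0283 mg/mL = 28.3 mg/L.

28.3 mg/L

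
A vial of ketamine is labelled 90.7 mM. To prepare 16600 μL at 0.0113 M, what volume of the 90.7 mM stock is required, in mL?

0.0113 M = 11.3 mM.
V₁ = C₂V₂/C₁ = 11.3 × 16600 / 90.7 = 2068 μL = 2.07 mL.

2.07 mL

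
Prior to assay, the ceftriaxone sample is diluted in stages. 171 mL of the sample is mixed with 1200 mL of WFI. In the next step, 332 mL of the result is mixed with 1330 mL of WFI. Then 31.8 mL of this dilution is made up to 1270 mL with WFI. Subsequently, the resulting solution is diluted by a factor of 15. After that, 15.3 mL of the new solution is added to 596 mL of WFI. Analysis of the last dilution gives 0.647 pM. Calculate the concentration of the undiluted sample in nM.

Overall dilution factor = 8.018 × 5.006 × 39.94 × 15 × 39.95 = 9.61 × 10⁵.
Original = 0.647 pM × 9.61 × 10⁵ = 6.22 × 10⁵ pM = 622 nM.

622 nM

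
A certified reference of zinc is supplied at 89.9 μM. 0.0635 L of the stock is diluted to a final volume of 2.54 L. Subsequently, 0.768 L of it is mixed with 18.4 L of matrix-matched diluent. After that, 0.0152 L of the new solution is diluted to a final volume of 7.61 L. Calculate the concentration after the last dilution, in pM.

180 pM

Overall dilution factor = 40 × 24.96 × 500.7 = 5.00 × 10⁵.
89.9 μM / 5.00 × 10⁵ = 1.80 × 10⁻⁴ μM = 180 pM.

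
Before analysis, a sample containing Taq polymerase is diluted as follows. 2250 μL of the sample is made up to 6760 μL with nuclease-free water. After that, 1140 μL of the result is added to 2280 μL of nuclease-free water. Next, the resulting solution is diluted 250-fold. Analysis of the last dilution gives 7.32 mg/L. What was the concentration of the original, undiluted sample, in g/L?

Overall dilution factor = 3.004 × 3 × 250 = 2253.
Original = 7.32 mg/L × 2253 = 1.65 × 10⁴ mg/L = 16.5 g/L.

16.5 g/L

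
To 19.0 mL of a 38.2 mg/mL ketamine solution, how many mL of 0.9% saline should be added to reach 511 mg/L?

511 mg/L = 0.511 mg/mL.
V₂ = C₁V₁/C₂ = 38.2 × 19.0 / 0.511 = 1420 mL.
Diluent to add = V₂ − V₁ = 1420 − 19.0 = 1400 mL.

1400 mL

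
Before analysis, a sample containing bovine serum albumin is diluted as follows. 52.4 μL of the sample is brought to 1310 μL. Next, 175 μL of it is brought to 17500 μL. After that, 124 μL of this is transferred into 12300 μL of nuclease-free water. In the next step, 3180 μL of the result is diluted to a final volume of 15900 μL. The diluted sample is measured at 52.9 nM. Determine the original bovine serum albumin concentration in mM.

Overall dilution factor = 25 × 100 × 100.2 × 5 = 1.25 × 10⁶.
Original = 52.9 nM × 1.25 × 10⁶ = 6.63 × 10⁷ nM = 66.3 mM.

66.3 mM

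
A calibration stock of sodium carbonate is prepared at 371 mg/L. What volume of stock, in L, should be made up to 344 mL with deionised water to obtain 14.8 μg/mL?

14.8 μg/mL = 14.8 mg/L.
V₁ = C₂V₂/C₁ = 14.8 × 344 / 371 = 13.7 mL = 0.0137 L.

0.0137 L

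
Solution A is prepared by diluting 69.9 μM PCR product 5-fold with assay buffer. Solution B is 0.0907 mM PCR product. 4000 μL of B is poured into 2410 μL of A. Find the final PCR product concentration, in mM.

C_A = 69.9 μM / 5 = 14.0 μM.
C_B = 0.0907 mM = 90.7 μM.
C_mix = (C_A·V_A + C_B·V_B)/(V_A + V_B) = (14.0×2410 + 90.7×4000) / 6410 = 61.9 μM = 0.0619 mM.

0.0619 mM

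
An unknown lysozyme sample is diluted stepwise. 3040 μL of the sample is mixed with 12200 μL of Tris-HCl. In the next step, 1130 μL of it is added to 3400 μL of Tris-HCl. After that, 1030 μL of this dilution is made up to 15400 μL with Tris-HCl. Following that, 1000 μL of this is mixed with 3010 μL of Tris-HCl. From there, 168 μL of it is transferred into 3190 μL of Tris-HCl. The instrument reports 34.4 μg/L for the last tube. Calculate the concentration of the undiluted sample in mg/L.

Overall dilution factor = 5.013 × 4.009 × 14.95 × 4.010 × 19.99 = 2.41 × 10⁴.
Original = 34.4 μg/L × 2.41 × 10⁴ = 8.28 × 10⁵ μg/L = 828 mg/L.

828 mg/L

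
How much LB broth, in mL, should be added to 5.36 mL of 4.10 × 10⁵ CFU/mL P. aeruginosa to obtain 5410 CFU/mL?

V₂ = C₁V₁/C₂ = 4.10 × 10⁵ × 5.36 / 5410 = 406 mL.
Diluent to add = V₂ − V₁ = 406 − 5.36 = 401 mL.

401 mL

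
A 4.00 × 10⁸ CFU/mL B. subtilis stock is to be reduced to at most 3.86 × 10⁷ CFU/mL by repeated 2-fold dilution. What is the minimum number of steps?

Need 2ⁿ ≥ 10.4, so n ≥ log(10.4)/log(2) = 3.37.
Minimum whole steps: n = 4.

4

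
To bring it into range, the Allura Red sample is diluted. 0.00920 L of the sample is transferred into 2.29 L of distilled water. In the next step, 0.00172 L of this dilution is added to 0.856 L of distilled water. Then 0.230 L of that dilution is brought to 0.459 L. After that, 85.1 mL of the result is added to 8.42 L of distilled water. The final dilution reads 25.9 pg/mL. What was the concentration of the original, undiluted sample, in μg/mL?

Overall dilution factor = 249.9 × 498.7 × 1.996 × 99.94 = 2.49 × 10⁷.
Original = 25.9 pg/mL × 2.49 × 10⁷ = 6.44 × 10⁸ pg/mL = 644 μg/mL.

644 μg/mL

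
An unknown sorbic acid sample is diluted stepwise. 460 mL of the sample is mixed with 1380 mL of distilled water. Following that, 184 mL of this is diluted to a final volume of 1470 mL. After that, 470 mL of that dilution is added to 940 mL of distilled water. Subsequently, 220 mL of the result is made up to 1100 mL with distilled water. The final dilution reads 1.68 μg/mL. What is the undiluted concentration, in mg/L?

Overall dilution factor = 4 × 7.989 × 3 × 5 = 479.
Original = 1.68 μg/mL × 479 = 805 μg/mL = 805 mg/L.

805 mg/L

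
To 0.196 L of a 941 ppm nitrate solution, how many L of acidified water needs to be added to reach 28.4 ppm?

V₂ = C₁V₁/C₂ = 941 × 0.196 / 28.4 = 6.49 L.
Diluent to add = V₂ − V₁ = 6.49 − 0.196 = 6.30 L.

6.30 L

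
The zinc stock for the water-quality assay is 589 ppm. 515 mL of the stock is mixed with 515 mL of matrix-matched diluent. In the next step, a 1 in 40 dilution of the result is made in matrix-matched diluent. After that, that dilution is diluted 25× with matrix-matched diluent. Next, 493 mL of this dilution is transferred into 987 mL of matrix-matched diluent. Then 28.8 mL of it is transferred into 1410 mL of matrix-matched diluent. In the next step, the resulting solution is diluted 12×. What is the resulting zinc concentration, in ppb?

0.164 ppb

Overall dilution factor = 2 × 40 × 25 × 3.002 × 49.96 × 12 = 3.60 × 10⁶.
589 ppm / 3.60 × 10⁶ = 1.64 × 10⁻⁴ ppm = 0.164 ppb.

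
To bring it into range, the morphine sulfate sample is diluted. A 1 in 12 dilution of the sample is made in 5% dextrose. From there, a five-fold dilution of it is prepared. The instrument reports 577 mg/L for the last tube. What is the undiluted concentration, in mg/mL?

Overall dilution factor = 12 × 5 = 60.0.
Original = 577 mg/L × 60.0 = 3.46 × 10⁴ mg/L = 34.6 mg/mL.

34.6 mg/mL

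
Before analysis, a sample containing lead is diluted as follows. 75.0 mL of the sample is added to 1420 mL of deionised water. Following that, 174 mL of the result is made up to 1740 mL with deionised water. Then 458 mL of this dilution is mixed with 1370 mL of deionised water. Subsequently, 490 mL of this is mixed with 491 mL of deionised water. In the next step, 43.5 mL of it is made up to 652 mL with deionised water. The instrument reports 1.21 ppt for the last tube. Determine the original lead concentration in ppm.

Overall dilution factor = 19.93 × 10 × 3.991 × 2.002 × 14.99 = 2.39 × 10⁴.
Original = 1.21 ppt × 2.39 × 10⁴ = 2.89 × 10⁴ ppt = 0.0289 ppm.

0.0289 ppm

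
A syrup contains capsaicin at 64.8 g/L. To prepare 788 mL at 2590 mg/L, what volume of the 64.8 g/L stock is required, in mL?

31.5 mL

2590 mg/L = 2.59 g/L.
V₁ = C₂V₂/C₁ = 2.59 × 788 / 64.8 = 31.5 mL.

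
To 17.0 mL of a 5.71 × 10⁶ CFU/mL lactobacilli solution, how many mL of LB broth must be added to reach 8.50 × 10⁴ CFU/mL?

V₂ = C₁V₁/C₂ = 5.71 × 10⁶ × 17.0 / 8.50 × 10⁴ = 1142 mL.
Diluent to add = V₂ − V₁ = 1142 − 17.0 = 1120 mL.

1120 mL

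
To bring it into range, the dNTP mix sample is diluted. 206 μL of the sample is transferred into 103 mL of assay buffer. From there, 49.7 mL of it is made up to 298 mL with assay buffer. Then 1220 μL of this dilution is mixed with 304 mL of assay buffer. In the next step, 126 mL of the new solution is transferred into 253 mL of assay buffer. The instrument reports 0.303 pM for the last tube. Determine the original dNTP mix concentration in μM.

0.685 μM

Overall dilution factor = 501 × 5.996 × 250.2 × 3.008 = 2.26 × 10⁶.
Original = 0.303 pM × 2.26 × 10⁶ = 6.85 × 10⁵ pM = 0.685 μM.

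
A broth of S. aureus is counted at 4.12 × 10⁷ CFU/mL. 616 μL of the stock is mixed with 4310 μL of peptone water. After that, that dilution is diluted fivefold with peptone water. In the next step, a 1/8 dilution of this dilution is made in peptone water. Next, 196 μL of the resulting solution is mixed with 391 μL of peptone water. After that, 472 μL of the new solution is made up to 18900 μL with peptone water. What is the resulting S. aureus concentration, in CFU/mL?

1070 CFU/mL

Overall dilution factor = 7.997 × 5 × 8 × 2.995 × 40.04 = 3.84 × 10⁴.
4.12 × 10⁷ CFU/mL / 3.84 × 10⁴ = 1070 CFU/mL.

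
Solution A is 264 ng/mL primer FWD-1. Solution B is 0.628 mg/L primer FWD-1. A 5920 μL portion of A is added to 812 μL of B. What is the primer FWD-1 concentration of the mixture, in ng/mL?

308 ng/mL

C_B = 0.628 mg/L = 628 ng/mL.
C_mix = (C_A·V_A + C_B·V_B)/(V_A + V_B) = (264×5920 + 628×812) / 6732 = 308 ng/mL.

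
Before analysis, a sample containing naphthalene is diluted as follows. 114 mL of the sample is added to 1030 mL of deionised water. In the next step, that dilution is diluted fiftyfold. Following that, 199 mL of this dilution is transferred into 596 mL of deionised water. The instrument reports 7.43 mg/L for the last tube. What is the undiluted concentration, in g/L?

Overall dilution factor = 10.04 × 50 × 3.995 = 2004.
Original = 7.43 mg/L × 2004 = 1.49 × 10⁴ mg/L = 14.9 g/L.

14.9 g/L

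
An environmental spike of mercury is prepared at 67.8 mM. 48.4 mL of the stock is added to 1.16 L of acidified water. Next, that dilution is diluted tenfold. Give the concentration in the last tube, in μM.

272 μM

Overall dilution factor = 24.97 × 10 = 250.
67.8 mM / 250 = 0.272 mM = 272 μM.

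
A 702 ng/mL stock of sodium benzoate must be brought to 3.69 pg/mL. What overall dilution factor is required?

1.90 × 10⁵

Factor = C₀/C_target = 702 ng/mL / 3.69 pg/mL = 1.90 × 10⁵.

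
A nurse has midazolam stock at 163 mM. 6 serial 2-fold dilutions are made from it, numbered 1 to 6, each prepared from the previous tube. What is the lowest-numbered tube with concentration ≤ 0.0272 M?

Tube n has concentration 163 mM / 2ⁿ.
Need 2ⁿ ≥ 163 mM / 0.0272 M = 5.99, so n ≥ 2.58.
First such tube: n = 3.

tube 3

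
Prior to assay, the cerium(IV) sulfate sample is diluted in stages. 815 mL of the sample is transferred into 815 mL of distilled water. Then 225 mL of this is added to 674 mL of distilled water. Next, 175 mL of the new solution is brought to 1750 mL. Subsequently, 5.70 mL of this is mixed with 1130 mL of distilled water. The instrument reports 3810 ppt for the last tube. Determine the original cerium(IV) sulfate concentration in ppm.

Overall dilution factor = 2 × 3.996 × 10 × 199.2 = 1.59 × 10⁴.
Original = 3810 ppt × 1.59 × 10⁴ = 6.07 × 10⁷ ppt = 60.7 ppm.

60.7 ppm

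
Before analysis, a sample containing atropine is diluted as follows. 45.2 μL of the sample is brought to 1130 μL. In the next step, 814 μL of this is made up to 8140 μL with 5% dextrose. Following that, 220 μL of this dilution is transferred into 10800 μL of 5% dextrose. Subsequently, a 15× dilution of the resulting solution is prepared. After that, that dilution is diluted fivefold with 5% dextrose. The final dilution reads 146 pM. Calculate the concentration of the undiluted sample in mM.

Overall dilution factor = 25 × 10 × 50.09 × 15 × 5 = 9.39 × 10⁵.
Original = 146 pM × 9.39 × 10⁵ = 1.37 × 10⁸ pM = 0.137 mM.

0.137 mM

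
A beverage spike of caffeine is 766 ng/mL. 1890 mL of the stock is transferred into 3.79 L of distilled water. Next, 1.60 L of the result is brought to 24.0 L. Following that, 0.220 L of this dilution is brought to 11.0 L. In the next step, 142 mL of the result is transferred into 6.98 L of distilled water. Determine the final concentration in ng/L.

Overall dilution factor = 3.005 × 15 × 50 × 50.15 = 1.13 × 10⁵.
766 ng/mL / 1.13 × 10⁵ = 6.78 × 10⁻³ ng/mL = 6.78 ng/L.

6.78 ng/L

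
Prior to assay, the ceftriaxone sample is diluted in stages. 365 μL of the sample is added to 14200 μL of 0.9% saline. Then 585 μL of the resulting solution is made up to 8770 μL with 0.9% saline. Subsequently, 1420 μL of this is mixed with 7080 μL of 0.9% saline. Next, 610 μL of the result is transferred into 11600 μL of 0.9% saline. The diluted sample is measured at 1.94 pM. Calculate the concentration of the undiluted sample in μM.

Overall dilution factor = 39.90 × 14.99 × 5.986 × 20.02 = 7.17 × 10⁴.
Original = 1.94 pM × 7.17 × 10⁴ = 1.39 × 10⁵ pM = 0.139 μM.

0.139 μM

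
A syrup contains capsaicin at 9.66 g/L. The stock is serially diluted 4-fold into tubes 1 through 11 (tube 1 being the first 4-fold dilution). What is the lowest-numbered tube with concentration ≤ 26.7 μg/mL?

Tube n has concentration 9.66 g/L / 4ⁿ.
Need 4ⁿ ≥ 9.66 g/L / 26.7 μg/mL = 362, so n ≥ 4.25.
First such tube: n = 5.

tube 5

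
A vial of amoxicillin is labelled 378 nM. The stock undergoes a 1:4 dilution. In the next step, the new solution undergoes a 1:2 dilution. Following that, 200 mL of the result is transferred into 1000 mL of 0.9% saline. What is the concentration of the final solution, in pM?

7880 pM

Overall dilution factor = 4 × 2 × 6 = 48.0.
378 nM / 48.0 = 7.88 nM = 7880 pM.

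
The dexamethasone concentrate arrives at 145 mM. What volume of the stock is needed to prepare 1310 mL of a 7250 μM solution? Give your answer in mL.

7250 μM = 7.25 mM.
V₁ = C₂V₂/C₁ = 7.25 × 1310 / 145 = 65.5 mL.

65.5 mL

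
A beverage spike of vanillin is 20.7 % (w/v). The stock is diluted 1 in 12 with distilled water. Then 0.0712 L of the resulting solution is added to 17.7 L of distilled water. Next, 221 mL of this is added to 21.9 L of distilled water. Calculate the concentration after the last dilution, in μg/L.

690 μg/L

Overall dilution factor = 12 × 249.6 × 100.1 = 3.00 × 10⁵.
20.7 % (w/v) / 3.00 × 10⁵ = 6.90 × 10⁻⁵ % (w/v) = 690 μg/L.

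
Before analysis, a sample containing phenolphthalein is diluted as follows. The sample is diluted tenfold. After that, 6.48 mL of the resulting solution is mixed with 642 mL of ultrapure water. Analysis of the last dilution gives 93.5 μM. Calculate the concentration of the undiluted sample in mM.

Overall dilution factor = 10 × 100.1 = 1001.
Original = 93.5 μM × 1001 = 9.36 × 10⁴ μM = 93.6 mM.

93.6 mM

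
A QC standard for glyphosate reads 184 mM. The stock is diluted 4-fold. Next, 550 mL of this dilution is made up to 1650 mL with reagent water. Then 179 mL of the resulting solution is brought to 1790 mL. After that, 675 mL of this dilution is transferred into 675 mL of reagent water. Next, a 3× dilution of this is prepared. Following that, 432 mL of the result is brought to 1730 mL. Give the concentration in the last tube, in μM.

63.8 μM

Overall dilution factor = 4 × 3 × 10 × 2 × 3 × 4.005 = 2883.
184 mM / 2883 = 0.0638 mM = 63.8 μM.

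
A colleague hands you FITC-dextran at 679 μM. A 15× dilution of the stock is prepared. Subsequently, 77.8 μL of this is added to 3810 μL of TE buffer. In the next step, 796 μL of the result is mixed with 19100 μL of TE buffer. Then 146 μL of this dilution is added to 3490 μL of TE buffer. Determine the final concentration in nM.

1.46 nM

Overall dilution factor = 15 × 49.97 × 24.99 × 24.90 = 4.67 × 10⁵.
679 μM / 4.67 × 10⁵ = 1.46 × 10⁻³ μM = 1.46 nM.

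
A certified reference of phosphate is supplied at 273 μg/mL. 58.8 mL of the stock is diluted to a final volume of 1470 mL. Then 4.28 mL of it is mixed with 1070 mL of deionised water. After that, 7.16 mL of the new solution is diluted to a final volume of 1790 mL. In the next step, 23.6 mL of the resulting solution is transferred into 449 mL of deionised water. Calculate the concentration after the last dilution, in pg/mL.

8.69 pg/mL

Overall dilution factor = 25 × 251 × 250 × 20.03 = 3.14 × 10⁷.
273 μg/mL / 3.14 × 10⁷ = 8.69 × 10⁻⁶ μg/mL = 8.69 pg/mL.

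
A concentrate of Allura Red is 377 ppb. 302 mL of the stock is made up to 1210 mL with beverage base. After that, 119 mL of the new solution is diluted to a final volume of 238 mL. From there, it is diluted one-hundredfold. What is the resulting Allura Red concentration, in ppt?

Overall dilution factor = 4.007 × 2 × 100 = 801.
377 ppb / 801 = 0.470 ppb = 470 ppt.

470 ppt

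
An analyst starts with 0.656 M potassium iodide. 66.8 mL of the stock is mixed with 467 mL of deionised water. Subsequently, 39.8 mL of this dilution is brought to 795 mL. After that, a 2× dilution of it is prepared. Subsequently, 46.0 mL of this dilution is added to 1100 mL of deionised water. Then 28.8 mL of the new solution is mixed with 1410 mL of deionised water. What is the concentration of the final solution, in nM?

1650 nM

Overall dilution factor = 7.991 × 19.97 × 2 × 24.91 × 49.96 = 3.97 × 10⁵.
0.656 M / 3.97 × 10⁵ = 1.65 × 10⁻⁶ M = 1650 nM.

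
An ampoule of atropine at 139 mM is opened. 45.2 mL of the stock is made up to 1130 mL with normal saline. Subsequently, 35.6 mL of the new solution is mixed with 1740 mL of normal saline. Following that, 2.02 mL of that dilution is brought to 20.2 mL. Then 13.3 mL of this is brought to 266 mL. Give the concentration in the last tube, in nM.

Overall dilution factor = 25 × 49.88 × 10 × 20 = 2.49 × 10⁵.
139 mM / 2.49 × 10⁵ = 5.57 × 10⁻⁴ mM = 557 nM.

557 nM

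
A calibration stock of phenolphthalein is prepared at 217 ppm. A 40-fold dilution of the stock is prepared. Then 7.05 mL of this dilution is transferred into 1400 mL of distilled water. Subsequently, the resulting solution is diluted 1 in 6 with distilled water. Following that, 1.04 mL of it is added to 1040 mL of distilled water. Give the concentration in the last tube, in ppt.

4.53 ppt

Overall dilution factor = 40 × 199.6 × 6 × 1001 = 4.79 × 10⁷.
217 ppm / 4.79 × 10⁷ = 4.53 × 10⁻⁶ ppm = 4.53 ppt.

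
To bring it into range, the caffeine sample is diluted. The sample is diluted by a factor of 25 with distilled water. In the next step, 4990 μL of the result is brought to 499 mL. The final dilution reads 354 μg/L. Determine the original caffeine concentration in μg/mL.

885 μg/mL

Overall dilution factor = 25 × 100 = 2500.
Original = 354 μg/L × 2500 = 8.85 × 10⁵ μg/L = 885 μg/mL.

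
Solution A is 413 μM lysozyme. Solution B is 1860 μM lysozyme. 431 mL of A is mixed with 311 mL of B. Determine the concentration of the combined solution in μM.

1020 μM

C_mix = (C_A·V_A + C_B·V_B)/(V_A + V_B) = (413×431 + 1860×311) / 742.0 = 1019 μM.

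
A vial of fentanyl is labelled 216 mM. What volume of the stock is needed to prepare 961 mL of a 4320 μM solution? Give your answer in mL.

4320 μM = 4.32 mM.
V₁ = C₂V₂/C₁ = 4.32 × 961 / 216 = 19.2 mL.

19.2 mL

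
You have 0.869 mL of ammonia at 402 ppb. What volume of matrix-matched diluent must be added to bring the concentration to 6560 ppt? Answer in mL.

6560 ppt = 6.56 ppb.
V₂ = C₁V₁/C₂ = 402 × 0.869 / 6.56 = 53.3 mL.
Diluent to add = V₂ − V₁ = 53.3 − 0.869 = 52.4 mL.

52.4 mL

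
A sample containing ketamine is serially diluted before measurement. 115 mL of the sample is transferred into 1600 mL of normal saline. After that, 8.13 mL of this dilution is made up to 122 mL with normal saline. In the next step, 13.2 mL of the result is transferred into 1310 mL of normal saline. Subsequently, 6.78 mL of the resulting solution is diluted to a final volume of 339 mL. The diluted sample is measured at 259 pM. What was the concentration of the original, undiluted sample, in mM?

Overall dilution factor = 14.91 × 15.01 × 100.2 × 50 = 1.12 × 10⁶.
Original = 259 pM × 1.12 × 10⁶ = 2.91 × 10⁸ pM = 0.291 mM.

0.291 mM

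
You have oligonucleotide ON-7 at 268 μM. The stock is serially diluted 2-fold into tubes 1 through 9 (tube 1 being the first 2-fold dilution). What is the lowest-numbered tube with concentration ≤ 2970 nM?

Tube n has concentration 268 μM / 2ⁿ.
Need 2ⁿ ≥ 268 μM / 2970 nM = 90.2, so n ≥ 6.50.
First such tube: n = 7.

tube 7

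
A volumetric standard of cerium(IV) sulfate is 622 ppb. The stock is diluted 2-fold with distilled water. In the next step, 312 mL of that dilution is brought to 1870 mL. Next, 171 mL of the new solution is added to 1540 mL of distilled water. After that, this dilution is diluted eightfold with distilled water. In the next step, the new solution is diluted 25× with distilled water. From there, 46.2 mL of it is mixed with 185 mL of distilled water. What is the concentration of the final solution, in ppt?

5.18 ppt

Overall dilution factor = 2 × 5.994 × 10.01 × 8 × 25 × 5.004 = 1.20 × 10⁵.
622 ppb / 1.20 × 10⁵ = 5.18 × 10⁻³ ppb = 5.18 ppt.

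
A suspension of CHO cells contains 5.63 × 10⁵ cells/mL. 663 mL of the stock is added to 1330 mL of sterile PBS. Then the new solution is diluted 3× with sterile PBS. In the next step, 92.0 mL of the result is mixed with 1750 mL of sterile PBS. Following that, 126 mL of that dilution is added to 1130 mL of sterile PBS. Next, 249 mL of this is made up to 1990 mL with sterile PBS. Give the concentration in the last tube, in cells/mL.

Overall dilution factor = 3.006 × 3 × 20.02 × 9.968 × 7.992 = 1.44 × 10⁴.
5.63 × 10⁵ cells/mL / 1.44 × 10⁴ = 39.1 cells/mL.

39.1 cells/mL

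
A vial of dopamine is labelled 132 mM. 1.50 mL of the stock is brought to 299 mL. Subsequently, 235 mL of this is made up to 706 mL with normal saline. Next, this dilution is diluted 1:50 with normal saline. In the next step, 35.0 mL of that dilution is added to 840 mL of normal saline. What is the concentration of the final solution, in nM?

Overall dilution factor = 199.3 × 3.004 × 50 × 25 = 7.49 × 10⁵.
132 mM / 7.49 × 10⁵ = 1.76 × 10⁻⁴ mM = 176 nM.

176 nM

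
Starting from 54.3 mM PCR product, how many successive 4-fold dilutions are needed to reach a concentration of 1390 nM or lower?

8

Need 4ⁿ ≥ 3.91 × 10⁴, so n ≥ log(3.91 × 10⁴)/log(4) = 7.63.
Minimum whole steps: n = 8.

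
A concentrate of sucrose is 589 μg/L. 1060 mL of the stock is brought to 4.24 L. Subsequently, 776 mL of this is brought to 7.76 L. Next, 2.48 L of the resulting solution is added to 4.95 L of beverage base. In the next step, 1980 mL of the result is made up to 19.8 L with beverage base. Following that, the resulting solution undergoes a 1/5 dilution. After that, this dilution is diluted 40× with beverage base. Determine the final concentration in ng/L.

2.46 ng/L

Overall dilution factor = 4 × 10 × 2.996 × 10 × 5 × 40 = 2.40 × 10⁵.
589 μg/L / 2.40 × 10⁵ = 2.46 × 10⁻³ μg/L = 2.46 ng/L.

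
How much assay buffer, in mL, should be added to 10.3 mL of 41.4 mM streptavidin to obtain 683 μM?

614 mL

683 μM = 0.683 mM.
V₂ = C₁V₁/C₂ = 41.4 × 10.3 / 0.683 = 624 mL.
Diluent to add = V₂ − V₁ = 624 − 10.3 = 614 mL.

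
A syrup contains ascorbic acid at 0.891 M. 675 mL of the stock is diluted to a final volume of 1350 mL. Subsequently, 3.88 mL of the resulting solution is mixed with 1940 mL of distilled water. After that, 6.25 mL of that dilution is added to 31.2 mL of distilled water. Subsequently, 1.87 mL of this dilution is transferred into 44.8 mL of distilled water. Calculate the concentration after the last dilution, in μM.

5.95 μM

Overall dilution factor = 2 × 501 × 5.992 × 24.96 = 1.50 × 10⁵.
0.891 M / 1.50 × 10⁵ = 5.95 × 10⁻⁶ M = 5.95 μM.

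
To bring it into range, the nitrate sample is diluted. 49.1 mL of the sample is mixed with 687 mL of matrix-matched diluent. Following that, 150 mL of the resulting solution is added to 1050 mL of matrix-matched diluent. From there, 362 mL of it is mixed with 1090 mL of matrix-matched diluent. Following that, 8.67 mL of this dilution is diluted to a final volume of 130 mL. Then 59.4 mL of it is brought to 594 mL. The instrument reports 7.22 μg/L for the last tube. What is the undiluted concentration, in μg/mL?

521 μg/mL

Overall dilution factor = 14.99 × 8 × 4.011 × 14.99 × 10 = 7.21 × 10⁴.
Original = 7.22 μg/L × 7.21 × 10⁴ = 5.21 × 10⁵ μg/L = 521 μg/mL.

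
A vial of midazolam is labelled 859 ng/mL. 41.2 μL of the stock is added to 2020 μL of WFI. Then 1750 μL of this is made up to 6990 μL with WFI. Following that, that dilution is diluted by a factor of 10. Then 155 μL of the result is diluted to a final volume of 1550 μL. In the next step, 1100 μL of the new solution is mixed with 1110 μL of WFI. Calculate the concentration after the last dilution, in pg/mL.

Overall dilution factor = 50.03 × 3.994 × 10 × 10 × 2.009 = 4.01 × 10⁴.
859 ng/mL / 4.01 × 10⁴ = 0.0214 ng/mL = 21.4 pg/mL.

21.4 pg/mL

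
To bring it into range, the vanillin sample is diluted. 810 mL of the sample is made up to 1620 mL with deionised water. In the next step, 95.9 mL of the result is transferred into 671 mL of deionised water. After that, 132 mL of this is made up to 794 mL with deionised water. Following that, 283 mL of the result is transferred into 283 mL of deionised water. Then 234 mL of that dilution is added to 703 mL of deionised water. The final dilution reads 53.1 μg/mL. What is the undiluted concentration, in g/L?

40.9 g/L

Overall dilution factor = 2 × 7.997 × 6.015 × 2 × 4.004 = 770.
Original = 53.1 μg/mL × 770 = 4.09 × 10⁴ μg/mL = 40.9 g/L.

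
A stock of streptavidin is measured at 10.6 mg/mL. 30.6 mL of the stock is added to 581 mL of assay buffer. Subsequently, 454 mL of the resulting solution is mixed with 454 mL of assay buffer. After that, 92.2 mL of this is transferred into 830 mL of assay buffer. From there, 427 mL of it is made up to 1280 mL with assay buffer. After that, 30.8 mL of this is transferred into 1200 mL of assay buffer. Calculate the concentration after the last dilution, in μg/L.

Overall dilution factor = 19.99 × 2 × 10.00 × 2.998 × 39.96 = 4.79 × 10⁴.
10.6 mg/mL / 4.79 × 10⁴ = 2.21 × 10⁻⁴ mg/mL = 221 μg/L.

221 μg/L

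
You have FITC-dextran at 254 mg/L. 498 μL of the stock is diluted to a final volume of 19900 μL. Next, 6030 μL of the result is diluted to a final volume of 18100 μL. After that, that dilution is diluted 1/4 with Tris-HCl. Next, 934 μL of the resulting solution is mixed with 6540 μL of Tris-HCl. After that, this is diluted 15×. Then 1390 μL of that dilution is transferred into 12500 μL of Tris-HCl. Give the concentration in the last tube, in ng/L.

441 ng/L

Overall dilution factor = 39.96 × 3.002 × 4 × 8.002 × 15 × 9.993 = 5.75 × 10⁵.
254 mg/L / 5.75 × 10⁵ = 4.41 × 10⁻⁴ mg/L = 441 ng/L.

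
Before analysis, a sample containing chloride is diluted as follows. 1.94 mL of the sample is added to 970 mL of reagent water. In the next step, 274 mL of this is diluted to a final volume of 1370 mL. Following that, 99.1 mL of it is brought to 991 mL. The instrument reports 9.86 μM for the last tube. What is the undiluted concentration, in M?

0.247 M

Overall dilution factor = 501 × 5 × 10 = 2.51 × 10⁴.
Original = 9.86 μM × 2.51 × 10⁴ = 2.47 × 10⁵ μM = 0.247 M.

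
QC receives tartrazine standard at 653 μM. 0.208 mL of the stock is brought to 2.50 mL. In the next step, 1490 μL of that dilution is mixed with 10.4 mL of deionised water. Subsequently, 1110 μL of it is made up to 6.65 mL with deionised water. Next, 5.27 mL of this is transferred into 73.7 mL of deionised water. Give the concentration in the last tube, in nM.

Overall dilution factor = 12.02 × 7.980 × 5.991 × 14.98 = 8610.
653 μM / 8610 = 0.0758 μM = 75.8 nM.

75.8 nM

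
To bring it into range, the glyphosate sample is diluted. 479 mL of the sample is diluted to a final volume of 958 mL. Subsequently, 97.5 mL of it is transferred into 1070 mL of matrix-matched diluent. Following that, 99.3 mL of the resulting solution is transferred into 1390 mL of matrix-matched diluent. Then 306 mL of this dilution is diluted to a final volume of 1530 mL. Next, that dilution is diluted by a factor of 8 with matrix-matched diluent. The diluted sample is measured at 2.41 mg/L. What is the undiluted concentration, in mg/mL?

34.6 mg/mL

Overall dilution factor = 2 × 11.97 × 15.00 × 5 × 8 = 1.44 × 10⁴.
Original = 2.41 mg/L × 1.44 × 10⁴ = 3.46 × 10⁴ mg/L = 34.6 mg/mL.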